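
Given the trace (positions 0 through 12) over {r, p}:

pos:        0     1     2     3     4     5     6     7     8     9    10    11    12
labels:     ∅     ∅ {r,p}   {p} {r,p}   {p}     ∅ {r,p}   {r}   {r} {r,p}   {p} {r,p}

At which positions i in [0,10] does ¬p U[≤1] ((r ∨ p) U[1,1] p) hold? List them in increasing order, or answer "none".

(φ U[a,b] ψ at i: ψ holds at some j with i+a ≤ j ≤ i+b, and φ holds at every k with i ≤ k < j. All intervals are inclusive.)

Evaluate at each i in [0,10]:
  i=0: ✗ (no rhs in [0,1])
  i=1: ✓ (rhs at j=2; lhs holds on [1,1])
  i=2: ✓ (rhs at j=2)
  i=3: ✓ (rhs at j=3)
  i=4: ✓ (rhs at j=4)
  i=5: ✗ (no rhs in [5,6])
  i=6: ✗ (no rhs in [6,7])
  i=7: ✗ (no rhs in [7,8])
  i=8: ✓ (rhs at j=9; lhs holds on [8,8])
  i=9: ✓ (rhs at j=9)
  i=10: ✓ (rhs at j=10)

1, 2, 3, 4, 8, 9, 10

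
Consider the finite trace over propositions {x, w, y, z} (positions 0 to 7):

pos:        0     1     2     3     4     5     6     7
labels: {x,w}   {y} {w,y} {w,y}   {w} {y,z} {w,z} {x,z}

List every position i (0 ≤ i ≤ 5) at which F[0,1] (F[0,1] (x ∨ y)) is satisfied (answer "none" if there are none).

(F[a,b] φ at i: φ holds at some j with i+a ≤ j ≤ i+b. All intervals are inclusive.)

0, 1, 2, 3, 4, 5

Evaluate at each i in [0,5]:
  i=0: ✓ (witness j=0)
  i=1: ✓ (witness j=1)
  i=2: ✓ (witness j=2)
  i=3: ✓ (witness j=3)
  i=4: ✓ (witness j=4)
  i=5: ✓ (witness j=5)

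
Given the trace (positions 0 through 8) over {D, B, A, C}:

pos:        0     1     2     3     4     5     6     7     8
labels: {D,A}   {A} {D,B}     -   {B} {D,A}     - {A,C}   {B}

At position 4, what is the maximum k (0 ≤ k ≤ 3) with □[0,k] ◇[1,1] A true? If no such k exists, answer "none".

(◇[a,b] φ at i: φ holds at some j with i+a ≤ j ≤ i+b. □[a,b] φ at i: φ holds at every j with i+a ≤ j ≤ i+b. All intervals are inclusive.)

◇[1,1] A must hold from j=4 onward; find where it first fails.
  j=4: holds
  j=5: fails
Holds on [4,4], so largest k = 0.

0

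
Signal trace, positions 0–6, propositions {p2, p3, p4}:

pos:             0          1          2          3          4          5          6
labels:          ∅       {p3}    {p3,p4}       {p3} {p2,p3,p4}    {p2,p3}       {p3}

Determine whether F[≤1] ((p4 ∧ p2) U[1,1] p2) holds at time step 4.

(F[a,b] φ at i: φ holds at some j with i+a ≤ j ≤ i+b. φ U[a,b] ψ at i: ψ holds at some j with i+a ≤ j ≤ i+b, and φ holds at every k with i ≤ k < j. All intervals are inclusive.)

Check ((p4 ∧ p2) U[1,1] p2) at each j in [4,5]:
  j=4: holds
  j=5: fails
Found at j=4 → formula holds.

Yes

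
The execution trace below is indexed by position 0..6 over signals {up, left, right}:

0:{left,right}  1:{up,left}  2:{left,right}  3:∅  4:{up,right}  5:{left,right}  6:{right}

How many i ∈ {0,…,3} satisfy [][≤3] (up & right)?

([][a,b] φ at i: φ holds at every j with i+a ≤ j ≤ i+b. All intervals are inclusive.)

0

Evaluate at each i in [0,3]:
  i=0: ✗ (fails at j=0)
  i=1: ✗ (fails at j=1)
  i=2: ✗ (fails at j=2)
  i=3: ✗ (fails at j=3)
Positions where it holds: {} → 0.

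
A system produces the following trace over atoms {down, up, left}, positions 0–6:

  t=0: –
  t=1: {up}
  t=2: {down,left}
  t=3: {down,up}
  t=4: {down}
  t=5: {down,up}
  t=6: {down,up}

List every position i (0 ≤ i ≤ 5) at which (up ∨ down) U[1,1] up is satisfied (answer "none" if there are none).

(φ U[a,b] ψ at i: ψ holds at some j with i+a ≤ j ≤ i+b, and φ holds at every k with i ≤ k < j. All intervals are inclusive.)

2, 4, 5

Evaluate at each i in [0,5]:
  i=0: ✗ (lhs fails at k=0 before rhs at j=1)
  i=1: ✗ (no rhs in [2,2])
  i=2: ✓ (rhs at j=3; lhs holds on [2,2])
  i=3: ✗ (no rhs in [4,4])
  i=4: ✓ (rhs at j=5; lhs holds on [4,4])
  i=5: ✓ (rhs at j=6; lhs holds on [5,5])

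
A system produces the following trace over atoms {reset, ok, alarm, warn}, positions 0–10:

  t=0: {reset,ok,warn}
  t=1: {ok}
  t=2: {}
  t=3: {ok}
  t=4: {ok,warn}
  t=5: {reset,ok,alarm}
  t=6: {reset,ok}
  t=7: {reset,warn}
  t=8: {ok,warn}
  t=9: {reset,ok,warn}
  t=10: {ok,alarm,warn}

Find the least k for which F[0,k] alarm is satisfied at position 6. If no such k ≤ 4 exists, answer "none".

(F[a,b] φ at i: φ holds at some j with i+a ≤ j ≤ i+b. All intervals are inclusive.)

Scan j = 6,7,… for alarm:
  j=6: fails
  j=7: fails
  j=8: fails
  j=9: fails
  j=10: holds
First hit at j=10, so smallest k = 10-6 = 4.

4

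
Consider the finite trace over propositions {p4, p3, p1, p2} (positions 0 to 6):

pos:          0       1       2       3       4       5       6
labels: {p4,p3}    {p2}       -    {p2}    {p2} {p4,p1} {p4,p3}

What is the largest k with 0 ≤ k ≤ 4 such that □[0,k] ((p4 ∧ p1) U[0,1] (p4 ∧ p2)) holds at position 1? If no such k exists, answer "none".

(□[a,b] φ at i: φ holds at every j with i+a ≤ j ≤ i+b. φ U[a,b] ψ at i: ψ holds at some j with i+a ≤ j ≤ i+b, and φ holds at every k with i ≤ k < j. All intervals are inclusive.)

((p4 ∧ p1) U[0,1] (p4 ∧ p2)) must hold from j=1 onward; find where it first fails.
  j=1: fails → no k works.

none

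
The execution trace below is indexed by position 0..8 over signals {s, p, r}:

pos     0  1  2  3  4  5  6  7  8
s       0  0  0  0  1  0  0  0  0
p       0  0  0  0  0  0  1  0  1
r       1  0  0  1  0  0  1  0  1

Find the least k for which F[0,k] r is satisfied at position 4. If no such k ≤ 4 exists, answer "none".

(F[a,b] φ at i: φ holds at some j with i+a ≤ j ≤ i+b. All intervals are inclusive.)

2

Scan j = 4,5,… for r:
  j=4: fails
  j=5: fails
  j=6: holds
First hit at j=6, so smallest k = 6-4 = 2.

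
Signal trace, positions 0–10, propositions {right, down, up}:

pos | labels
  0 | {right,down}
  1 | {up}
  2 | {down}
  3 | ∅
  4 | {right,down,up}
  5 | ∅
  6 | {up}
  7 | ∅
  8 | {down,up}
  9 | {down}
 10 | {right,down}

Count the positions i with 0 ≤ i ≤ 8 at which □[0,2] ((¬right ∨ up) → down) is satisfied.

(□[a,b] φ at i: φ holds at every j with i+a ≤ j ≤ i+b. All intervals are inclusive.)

Evaluate at each i in [0,8]:
  i=0: ✗ (fails at j=1)
  i=1: ✗ (fails at j=1)
  i=2: ✗ (fails at j=3)
  i=3: ✗ (fails at j=3)
  i=4: ✗ (fails at j=5)
  i=5: ✗ (fails at j=5)
  i=6: ✗ (fails at j=6)
  i=7: ✗ (fails at j=7)
  i=8: ✓ (all of [8,10])
Positions where it holds: {8} → 1.

1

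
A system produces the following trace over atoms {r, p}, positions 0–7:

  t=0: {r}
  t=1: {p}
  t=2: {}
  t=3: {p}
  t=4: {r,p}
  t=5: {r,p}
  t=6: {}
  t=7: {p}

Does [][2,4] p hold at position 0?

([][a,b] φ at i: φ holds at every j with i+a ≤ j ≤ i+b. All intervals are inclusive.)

Check p at every j in [2,4]:
  j=2: false
  j=3: true
  j=4: true
Fails at j=2 → formula fails.

False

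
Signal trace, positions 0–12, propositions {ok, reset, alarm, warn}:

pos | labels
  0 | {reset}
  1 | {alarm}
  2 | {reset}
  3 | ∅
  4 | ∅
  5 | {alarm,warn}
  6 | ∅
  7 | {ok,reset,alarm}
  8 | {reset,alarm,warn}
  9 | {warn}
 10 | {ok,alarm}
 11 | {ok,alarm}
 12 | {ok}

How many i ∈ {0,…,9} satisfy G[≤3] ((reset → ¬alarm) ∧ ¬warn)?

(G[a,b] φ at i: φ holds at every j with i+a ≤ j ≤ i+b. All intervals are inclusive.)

Evaluate at each i in [0,9]:
  i=0: ✓ (all of [0,3])
  i=1: ✓ (all of [1,4])
  i=2: ✗ (fails at j=5)
  i=3: ✗ (fails at j=5)
  i=4: ✗ (fails at j=5)
  i=5: ✗ (fails at j=5)
  i=6: ✗ (fails at j=7)
  i=7: ✗ (fails at j=7)
  i=8: ✗ (fails at j=8)
  i=9: ✗ (fails at j=9)
Positions where it holds: {0, 1} → 2.

2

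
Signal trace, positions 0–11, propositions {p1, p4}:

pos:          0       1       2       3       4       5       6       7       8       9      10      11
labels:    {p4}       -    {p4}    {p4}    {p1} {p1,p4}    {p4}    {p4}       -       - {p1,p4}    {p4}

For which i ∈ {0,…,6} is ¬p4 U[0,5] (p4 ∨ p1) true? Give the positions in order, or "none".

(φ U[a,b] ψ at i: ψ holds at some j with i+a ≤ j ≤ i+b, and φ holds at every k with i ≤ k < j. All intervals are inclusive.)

0, 1, 2, 3, 4, 5, 6

Evaluate at each i in [0,6]:
  i=0: ✓ (rhs at j=0)
  i=1: ✓ (rhs at j=2; lhs holds on [1,1])
  i=2: ✓ (rhs at j=2)
  i=3: ✓ (rhs at j=3)
  i=4: ✓ (rhs at j=4)
  i=5: ✓ (rhs at j=5)
  i=6: ✓ (rhs at j=6)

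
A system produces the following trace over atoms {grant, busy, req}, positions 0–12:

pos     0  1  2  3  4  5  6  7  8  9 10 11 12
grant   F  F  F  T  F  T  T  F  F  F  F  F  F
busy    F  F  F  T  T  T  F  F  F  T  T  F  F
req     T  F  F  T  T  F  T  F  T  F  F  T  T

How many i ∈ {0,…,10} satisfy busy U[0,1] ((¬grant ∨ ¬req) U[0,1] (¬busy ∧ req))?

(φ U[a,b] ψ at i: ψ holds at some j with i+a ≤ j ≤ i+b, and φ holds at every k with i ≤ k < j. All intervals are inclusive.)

8

Evaluate at each i in [0,10]:
  i=0: ✓ (rhs at j=0)
  i=1: ✗ (no rhs in [1,2])
  i=2: ✗ (no rhs in [2,3])
  i=3: ✗ (no rhs in [3,4])
  i=4: ✓ (rhs at j=5; lhs holds on [4,4])
  i=5: ✓ (rhs at j=5)
  i=6: ✓ (rhs at j=6)
  i=7: ✓ (rhs at j=7)
  i=8: ✓ (rhs at j=8)
  i=9: ✓ (rhs at j=10; lhs holds on [9,9])
  i=10: ✓ (rhs at j=10)
Positions where it holds: {0, 4, 5, 6, 7, 8, 9, 10} → 8.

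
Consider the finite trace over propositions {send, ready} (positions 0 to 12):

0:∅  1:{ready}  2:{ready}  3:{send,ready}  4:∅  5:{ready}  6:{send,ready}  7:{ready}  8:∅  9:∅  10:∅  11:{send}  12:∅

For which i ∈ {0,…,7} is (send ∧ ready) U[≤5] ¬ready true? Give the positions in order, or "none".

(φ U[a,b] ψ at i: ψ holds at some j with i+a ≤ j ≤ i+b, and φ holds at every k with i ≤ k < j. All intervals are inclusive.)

0, 3, 4

Evaluate at each i in [0,7]:
  i=0: ✓ (rhs at j=0)
  i=1: ✗ (lhs fails at k=1 before rhs at j=4)
  i=2: ✗ (lhs fails at k=2 before rhs at j=4)
  i=3: ✓ (rhs at j=4; lhs holds on [3,3])
  i=4: ✓ (rhs at j=4)
  i=5: ✗ (lhs fails at k=5 before rhs at j=8)
  i=6: ✗ (lhs fails at k=7 before rhs at j=8)
  i=7: ✗ (lhs fails at k=7 before rhs at j=8)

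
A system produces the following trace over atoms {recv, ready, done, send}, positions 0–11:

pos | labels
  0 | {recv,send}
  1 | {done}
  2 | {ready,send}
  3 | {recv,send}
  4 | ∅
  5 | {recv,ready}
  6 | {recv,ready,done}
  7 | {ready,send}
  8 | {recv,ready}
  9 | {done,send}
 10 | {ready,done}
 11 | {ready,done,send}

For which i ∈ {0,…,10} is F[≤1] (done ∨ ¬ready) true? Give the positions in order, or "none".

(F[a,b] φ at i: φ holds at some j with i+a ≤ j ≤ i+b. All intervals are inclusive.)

Evaluate at each i in [0,10]:
  i=0: ✓ (witness j=0)
  i=1: ✓ (witness j=1)
  i=2: ✓ (witness j=3)
  i=3: ✓ (witness j=3)
  i=4: ✓ (witness j=4)
  i=5: ✓ (witness j=6)
  i=6: ✓ (witness j=6)
  i=7: ✗ (none in [7,8])
  i=8: ✓ (witness j=9)
  i=9: ✓ (witness j=9)
  i=10: ✓ (witness j=10)

0, 1, 2, 3, 4, 5, 6, 8, 9, 10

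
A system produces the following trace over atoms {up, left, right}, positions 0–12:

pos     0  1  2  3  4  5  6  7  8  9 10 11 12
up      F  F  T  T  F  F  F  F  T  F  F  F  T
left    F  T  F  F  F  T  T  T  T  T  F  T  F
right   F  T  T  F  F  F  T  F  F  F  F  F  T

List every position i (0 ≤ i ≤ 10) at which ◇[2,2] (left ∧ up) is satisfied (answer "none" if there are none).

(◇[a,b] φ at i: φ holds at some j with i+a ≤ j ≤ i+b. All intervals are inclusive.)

6

Evaluate at each i in [0,10]:
  i=0: ✗ (none in [2,2])
  i=1: ✗ (none in [3,3])
  i=2: ✗ (none in [4,4])
  i=3: ✗ (none in [5,5])
  i=4: ✗ (none in [6,6])
  i=5: ✗ (none in [7,7])
  i=6: ✓ (witness j=8)
  i=7: ✗ (none in [9,9])
  i=8: ✗ (none in [10,10])
  i=9: ✗ (none in [11,11])
  i=10: ✗ (none in [12,12])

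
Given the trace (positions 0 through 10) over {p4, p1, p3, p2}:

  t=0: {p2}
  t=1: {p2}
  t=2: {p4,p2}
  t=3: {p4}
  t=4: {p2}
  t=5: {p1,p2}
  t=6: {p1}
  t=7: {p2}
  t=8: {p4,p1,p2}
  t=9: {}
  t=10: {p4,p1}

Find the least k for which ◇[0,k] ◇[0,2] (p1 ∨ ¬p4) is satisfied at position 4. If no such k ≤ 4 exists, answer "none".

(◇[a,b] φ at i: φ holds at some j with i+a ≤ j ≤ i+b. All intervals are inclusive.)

Scan j = 4,5,… for ◇[0,2] (p1 ∨ ¬p4):
  j=4: holds
First hit at j=4, so smallest k = 4-4 = 0.

0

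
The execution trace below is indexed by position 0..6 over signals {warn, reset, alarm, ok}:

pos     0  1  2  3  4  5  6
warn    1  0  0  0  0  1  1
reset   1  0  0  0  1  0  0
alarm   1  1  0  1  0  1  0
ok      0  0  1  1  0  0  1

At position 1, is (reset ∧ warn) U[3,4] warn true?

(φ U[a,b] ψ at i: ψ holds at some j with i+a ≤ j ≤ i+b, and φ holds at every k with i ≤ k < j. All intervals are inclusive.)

Need some j in [4,5] with warn, and (reset ∧ warn) at every k in [1,j-1].
  j=4: warn false.
  j=5: warn holds, but (reset ∧ warn) fails at k=1 → not this j.
No j in the window works → until fails.

No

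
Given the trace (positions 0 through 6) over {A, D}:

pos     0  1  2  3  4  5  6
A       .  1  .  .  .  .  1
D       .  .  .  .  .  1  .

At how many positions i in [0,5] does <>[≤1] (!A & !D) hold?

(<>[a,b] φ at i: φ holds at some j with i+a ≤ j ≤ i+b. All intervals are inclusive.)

5

Evaluate at each i in [0,5]:
  i=0: ✓ (witness j=0)
  i=1: ✓ (witness j=2)
  i=2: ✓ (witness j=2)
  i=3: ✓ (witness j=3)
  i=4: ✓ (witness j=4)
  i=5: ✗ (none in [5,6])
Positions where it holds: {0, 1, 2, 3, 4} → 5.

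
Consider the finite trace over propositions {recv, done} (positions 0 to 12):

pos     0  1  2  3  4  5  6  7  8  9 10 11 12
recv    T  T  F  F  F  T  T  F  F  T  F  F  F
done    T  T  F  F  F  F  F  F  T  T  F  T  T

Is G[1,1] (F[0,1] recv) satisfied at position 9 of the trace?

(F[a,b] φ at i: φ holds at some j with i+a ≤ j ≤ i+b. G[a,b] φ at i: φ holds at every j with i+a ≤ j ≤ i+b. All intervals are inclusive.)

Check F[0,1] recv at every j in [10,10]:
  j=10: fails (none in [10,11])
Fails at j=10 → formula fails.

False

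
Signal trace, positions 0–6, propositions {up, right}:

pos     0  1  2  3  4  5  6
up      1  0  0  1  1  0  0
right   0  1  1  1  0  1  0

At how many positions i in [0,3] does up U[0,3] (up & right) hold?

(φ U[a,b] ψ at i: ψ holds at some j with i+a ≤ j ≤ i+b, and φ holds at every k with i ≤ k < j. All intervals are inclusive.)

Evaluate at each i in [0,3]:
  i=0: ✗ (lhs fails at k=1 before rhs at j=3)
  i=1: ✗ (lhs fails at k=1 before rhs at j=3)
  i=2: ✗ (lhs fails at k=2 before rhs at j=3)
  i=3: ✓ (rhs at j=3)
Positions where it holds: {3} → 1.

1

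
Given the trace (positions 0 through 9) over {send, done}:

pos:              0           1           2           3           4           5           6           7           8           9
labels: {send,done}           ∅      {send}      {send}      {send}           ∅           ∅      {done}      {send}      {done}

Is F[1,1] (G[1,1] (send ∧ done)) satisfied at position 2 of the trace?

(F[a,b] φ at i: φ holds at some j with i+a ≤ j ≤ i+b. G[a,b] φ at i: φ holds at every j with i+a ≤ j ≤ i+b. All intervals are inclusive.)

Check G[1,1] (send ∧ done) at each j in [3,3]:
  j=3: fails at 4
No position in the window satisfies it → formula fails.

Does not hold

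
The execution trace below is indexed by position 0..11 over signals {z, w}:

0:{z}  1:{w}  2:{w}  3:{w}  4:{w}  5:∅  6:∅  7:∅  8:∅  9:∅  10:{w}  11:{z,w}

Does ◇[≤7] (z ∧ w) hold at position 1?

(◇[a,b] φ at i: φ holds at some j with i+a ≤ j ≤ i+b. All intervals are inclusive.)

False

Check (z ∧ w) at each j in [1,8]:
  j=1: false
  j=2: false
  j=3: false
  j=4: false
  j=5: false
  j=6: false
  j=7: false
  j=8: false
No position in the window satisfies it → formula fails.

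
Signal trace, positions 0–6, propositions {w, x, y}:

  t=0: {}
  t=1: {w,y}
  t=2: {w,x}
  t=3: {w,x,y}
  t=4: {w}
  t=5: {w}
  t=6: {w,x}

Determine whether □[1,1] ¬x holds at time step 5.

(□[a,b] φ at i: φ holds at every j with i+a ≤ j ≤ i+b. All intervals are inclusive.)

Check ¬x at every j in [6,6]:
  j=6: false
Fails at j=6 → formula fails.

No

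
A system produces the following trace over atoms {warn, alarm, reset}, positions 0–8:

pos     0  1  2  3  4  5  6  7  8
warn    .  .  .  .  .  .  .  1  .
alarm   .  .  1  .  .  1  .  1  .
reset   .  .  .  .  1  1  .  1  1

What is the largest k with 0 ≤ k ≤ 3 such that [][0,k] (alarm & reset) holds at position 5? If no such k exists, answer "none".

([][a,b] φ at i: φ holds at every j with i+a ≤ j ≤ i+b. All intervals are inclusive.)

0

(alarm & reset) must hold from j=5 onward; find where it first fails.
  j=5: holds
  j=6: fails
Holds on [5,5], so largest k = 0.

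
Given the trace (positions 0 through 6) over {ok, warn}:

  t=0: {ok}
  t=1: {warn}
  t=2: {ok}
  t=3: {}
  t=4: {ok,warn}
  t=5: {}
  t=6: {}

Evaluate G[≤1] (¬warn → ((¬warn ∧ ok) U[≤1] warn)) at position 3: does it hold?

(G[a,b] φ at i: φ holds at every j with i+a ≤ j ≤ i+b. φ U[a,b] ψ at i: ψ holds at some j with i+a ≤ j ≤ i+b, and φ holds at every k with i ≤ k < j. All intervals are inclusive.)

Does not hold

Check (¬warn → ((¬warn ∧ ok) U[≤1] warn)) at every j in [3,4]:
  j=3: antecedent true; consequent fails → ✗
  j=4: antecedent false → ✓
Fails at j=3 → formula fails.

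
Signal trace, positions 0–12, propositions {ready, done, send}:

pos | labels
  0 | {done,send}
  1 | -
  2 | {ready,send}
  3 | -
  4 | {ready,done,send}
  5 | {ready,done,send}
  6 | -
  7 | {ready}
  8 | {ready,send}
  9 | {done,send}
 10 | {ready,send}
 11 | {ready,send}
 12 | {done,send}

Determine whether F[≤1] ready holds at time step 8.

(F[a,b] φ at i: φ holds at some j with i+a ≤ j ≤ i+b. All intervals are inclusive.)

Check ready at each j in [8,9]:
  j=8: true
  j=9: false
Found at j=8 → formula holds.

Holds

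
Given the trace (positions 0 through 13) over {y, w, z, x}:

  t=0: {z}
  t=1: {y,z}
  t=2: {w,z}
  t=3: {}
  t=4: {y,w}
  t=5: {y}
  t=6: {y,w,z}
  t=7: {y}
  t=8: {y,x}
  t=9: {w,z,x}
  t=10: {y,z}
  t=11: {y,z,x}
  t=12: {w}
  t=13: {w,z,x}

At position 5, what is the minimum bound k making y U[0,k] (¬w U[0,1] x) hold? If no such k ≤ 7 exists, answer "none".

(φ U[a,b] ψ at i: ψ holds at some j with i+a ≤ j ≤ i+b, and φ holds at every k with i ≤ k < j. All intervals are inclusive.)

Need earliest j ≥ 5 with (¬w U[0,1] x), and y at every k in [5,j-1].
  j=5: rhs fails.
  j=6: rhs fails.
  j=7: rhs holds; lhs holds on [5,6]. k = 2.

2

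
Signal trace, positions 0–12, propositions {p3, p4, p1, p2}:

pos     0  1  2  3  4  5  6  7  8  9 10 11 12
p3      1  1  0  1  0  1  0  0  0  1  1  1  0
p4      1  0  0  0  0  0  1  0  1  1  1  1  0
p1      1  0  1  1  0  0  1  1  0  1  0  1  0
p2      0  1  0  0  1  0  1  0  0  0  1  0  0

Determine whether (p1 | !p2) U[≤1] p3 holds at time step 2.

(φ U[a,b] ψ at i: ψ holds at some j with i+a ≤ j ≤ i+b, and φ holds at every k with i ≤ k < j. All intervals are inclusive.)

Need some j in [2,3] with p3, and (p1 | !p2) at every k in [2,j-1].
  j=2: p3 false.
  j=3: p3 holds; (p1 | !p2) holds at every k in [2,2] → satisfied.

Yes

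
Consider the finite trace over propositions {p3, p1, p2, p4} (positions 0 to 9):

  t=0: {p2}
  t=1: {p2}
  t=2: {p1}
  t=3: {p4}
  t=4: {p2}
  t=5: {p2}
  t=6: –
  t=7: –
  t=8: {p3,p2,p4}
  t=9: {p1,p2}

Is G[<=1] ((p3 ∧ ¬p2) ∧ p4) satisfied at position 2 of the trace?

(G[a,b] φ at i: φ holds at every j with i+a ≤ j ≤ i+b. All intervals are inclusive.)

Does not hold

Check ((p3 ∧ ¬p2) ∧ p4) at every j in [2,3]:
  j=2: false
  j=3: false
Fails at j=2 → formula fails.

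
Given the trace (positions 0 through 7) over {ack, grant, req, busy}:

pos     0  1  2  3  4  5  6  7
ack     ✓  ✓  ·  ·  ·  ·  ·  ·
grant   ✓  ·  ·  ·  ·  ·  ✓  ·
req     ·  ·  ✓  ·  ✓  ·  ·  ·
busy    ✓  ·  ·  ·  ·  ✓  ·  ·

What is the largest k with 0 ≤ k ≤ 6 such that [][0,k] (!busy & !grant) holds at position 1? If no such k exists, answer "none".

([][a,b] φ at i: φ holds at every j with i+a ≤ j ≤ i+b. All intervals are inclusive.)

(!busy & !grant) must hold from j=1 onward; find where it first fails.
  j=1: holds
  j=2: holds
  j=3: holds
  j=4: holds
  j=5: fails
Holds on [1,4], so largest k = 3.

3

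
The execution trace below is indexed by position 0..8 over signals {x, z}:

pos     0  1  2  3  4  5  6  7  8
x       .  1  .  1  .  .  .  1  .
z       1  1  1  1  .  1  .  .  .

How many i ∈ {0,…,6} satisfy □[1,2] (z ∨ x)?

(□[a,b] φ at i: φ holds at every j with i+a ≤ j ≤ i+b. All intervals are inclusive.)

Evaluate at each i in [0,6]:
  i=0: ✓ (all of [1,2])
  i=1: ✓ (all of [2,3])
  i=2: ✗ (fails at j=4)
  i=3: ✗ (fails at j=4)
  i=4: ✗ (fails at j=6)
  i=5: ✗ (fails at j=6)
  i=6: ✗ (fails at j=8)
Positions where it holds: {0, 1} → 2.

2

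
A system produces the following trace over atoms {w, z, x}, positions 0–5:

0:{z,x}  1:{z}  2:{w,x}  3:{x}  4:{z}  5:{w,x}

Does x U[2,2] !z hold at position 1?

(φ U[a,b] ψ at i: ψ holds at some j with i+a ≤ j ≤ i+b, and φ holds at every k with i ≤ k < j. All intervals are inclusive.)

Does not hold

Need some j in [3,3] with !z, and x at every k in [1,j-1].
  j=3: !z holds, but x fails at k=1 → not this j.
No j in the window works → until fails.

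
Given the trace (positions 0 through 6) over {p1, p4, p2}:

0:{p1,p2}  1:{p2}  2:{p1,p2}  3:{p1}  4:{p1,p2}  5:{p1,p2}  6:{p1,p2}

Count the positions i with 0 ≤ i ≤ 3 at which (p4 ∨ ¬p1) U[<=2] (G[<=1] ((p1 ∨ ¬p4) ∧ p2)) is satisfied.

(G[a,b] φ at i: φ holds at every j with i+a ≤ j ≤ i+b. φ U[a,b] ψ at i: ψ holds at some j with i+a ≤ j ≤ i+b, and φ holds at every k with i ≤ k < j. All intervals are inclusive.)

2

Evaluate at each i in [0,3]:
  i=0: ✓ (rhs at j=0)
  i=1: ✓ (rhs at j=1)
  i=2: ✗ (lhs fails at k=2 before rhs at j=4)
  i=3: ✗ (lhs fails at k=3 before rhs at j=4)
Positions where it holds: {0, 1} → 2.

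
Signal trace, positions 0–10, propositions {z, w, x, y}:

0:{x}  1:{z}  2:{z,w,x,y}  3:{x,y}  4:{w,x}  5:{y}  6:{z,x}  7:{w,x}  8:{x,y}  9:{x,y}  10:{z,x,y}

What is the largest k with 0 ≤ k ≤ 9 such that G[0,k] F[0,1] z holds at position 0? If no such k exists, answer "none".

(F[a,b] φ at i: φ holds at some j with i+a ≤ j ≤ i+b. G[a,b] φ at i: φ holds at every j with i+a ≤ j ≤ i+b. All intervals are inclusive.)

F[0,1] z must hold from j=0 onward; find where it first fails.
  j=0: holds
  j=1: holds
  j=2: holds
  j=3: fails
Holds on [0,2], so largest k = 2.

2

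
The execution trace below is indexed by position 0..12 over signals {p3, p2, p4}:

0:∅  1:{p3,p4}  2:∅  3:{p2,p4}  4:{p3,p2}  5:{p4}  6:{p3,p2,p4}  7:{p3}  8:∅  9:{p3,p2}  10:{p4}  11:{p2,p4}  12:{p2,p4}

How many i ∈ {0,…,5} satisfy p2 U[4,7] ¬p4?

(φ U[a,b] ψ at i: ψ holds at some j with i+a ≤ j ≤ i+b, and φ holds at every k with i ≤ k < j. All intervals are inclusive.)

0

Evaluate at each i in [0,5]:
  i=0: ✗ (lhs fails at k=0 before rhs at j=4)
  i=1: ✗ (lhs fails at k=1 before rhs at j=7)
  i=2: ✗ (lhs fails at k=2 before rhs at j=7)
  i=3: ✗ (lhs fails at k=5 before rhs at j=7)
  i=4: ✗ (lhs fails at k=5 before rhs at j=8)
  i=5: ✗ (lhs fails at k=5 before rhs at j=9)
Positions where it holds: {} → 0.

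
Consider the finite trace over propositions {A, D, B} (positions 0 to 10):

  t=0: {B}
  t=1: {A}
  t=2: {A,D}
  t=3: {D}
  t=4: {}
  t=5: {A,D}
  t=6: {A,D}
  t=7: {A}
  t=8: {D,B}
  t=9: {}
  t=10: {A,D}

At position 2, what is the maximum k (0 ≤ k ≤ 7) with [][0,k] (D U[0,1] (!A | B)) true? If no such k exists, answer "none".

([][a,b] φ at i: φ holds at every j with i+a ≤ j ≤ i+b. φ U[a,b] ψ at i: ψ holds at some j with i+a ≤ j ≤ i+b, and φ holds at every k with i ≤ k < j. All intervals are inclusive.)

(D U[0,1] (!A | B)) must hold from j=2 onward; find where it first fails.
  j=2: holds
  j=3: holds
  j=4: holds
  j=5: fails
Holds on [2,4], so largest k = 2.

2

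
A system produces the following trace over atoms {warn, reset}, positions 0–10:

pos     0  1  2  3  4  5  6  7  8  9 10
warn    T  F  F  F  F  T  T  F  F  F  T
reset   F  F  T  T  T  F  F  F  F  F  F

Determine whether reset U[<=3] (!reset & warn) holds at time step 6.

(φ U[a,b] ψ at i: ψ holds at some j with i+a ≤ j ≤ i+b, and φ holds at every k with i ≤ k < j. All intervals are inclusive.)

True

Need some j in [6,9] with (!reset & warn), and reset at every k in [6,j-1].
  j=6: (!reset & warn) holds; no prefix to check → satisfied.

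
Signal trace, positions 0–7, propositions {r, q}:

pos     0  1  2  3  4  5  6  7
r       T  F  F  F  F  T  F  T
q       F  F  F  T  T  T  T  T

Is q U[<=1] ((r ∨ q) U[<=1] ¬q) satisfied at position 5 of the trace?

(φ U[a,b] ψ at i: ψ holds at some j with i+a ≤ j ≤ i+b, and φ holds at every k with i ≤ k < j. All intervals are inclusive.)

Need some j in [5,6] with ((r ∨ q) U[<=1] ¬q), and q at every k in [5,j-1].
  j=5: ((r ∨ q) U[<=1] ¬q) — fails.
  j=6: ((r ∨ q) U[<=1] ¬q) — fails.
No j in the window works → until fails.

No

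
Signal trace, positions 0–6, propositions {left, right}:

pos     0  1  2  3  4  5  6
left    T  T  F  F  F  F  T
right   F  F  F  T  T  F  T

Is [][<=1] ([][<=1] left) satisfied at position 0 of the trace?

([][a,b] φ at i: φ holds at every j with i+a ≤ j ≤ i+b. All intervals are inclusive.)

Does not hold

Check [][<=1] left at every j in [0,1]:
  j=0: holds on [0,1]
  j=1: fails at 2
Fails at j=1 → formula fails.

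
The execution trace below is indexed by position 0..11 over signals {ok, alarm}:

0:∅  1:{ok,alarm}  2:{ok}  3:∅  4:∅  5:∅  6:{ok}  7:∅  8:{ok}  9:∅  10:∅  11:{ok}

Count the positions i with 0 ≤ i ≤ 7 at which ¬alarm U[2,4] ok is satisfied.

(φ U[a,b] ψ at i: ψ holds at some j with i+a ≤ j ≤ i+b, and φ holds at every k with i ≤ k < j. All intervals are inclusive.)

6

Evaluate at each i in [0,7]:
  i=0: ✗ (lhs fails at k=1 before rhs at j=2)
  i=1: ✗ (no rhs in [3,5])
  i=2: ✓ (rhs at j=6; lhs holds on [2,5])
  i=3: ✓ (rhs at j=6; lhs holds on [3,5])
  i=4: ✓ (rhs at j=6; lhs holds on [4,5])
  i=5: ✓ (rhs at j=8; lhs holds on [5,7])
  i=6: ✓ (rhs at j=8; lhs holds on [6,7])
  i=7: ✓ (rhs at j=11; lhs holds on [7,10])
Positions where it holds: {2, 3, 4, 5, 6, 7} → 6.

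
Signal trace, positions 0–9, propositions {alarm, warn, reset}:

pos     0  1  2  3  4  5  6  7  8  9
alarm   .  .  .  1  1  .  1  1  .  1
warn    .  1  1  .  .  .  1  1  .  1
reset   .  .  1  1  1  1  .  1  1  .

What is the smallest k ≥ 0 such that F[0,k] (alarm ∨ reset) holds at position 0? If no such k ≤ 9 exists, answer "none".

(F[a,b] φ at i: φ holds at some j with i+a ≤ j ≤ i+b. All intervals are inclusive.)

2

Scan j = 0,1,… for (alarm ∨ reset):
  j=0: fails
  j=1: fails
  j=2: holds
First hit at j=2, so smallest k = 2-0 = 2.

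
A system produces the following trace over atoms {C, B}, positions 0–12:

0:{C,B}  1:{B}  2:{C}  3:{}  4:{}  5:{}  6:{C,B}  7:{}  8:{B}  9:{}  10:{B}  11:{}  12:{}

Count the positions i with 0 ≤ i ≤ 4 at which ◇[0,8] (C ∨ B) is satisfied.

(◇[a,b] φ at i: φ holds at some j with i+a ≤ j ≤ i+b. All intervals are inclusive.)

5

Evaluate at each i in [0,4]:
  i=0: ✓ (witness j=0)
  i=1: ✓ (witness j=1)
  i=2: ✓ (witness j=2)
  i=3: ✓ (witness j=6)
  i=4: ✓ (witness j=6)
Positions where it holds: {0, 1, 2, 3, 4} → 5.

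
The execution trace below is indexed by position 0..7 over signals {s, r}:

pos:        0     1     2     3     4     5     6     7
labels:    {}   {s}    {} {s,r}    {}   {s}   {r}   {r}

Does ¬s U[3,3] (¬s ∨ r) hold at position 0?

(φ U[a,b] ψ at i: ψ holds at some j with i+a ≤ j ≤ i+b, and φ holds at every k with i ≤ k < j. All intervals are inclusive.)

Need some j in [3,3] with (¬s ∨ r), and ¬s at every k in [0,j-1].
  j=3: (¬s ∨ r) holds, but ¬s fails at k=1 → not this j.
No j in the window works → until fails.

No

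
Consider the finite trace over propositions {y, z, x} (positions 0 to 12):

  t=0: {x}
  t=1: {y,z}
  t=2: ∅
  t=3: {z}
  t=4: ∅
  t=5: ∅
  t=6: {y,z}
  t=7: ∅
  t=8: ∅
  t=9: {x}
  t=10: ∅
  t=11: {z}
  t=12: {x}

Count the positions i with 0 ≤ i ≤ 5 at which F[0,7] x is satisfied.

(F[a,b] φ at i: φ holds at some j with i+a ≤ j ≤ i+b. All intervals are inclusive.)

5

Evaluate at each i in [0,5]:
  i=0: ✓ (witness j=0)
  i=1: ✗ (none in [1,8])
  i=2: ✓ (witness j=9)
  i=3: ✓ (witness j=9)
  i=4: ✓ (witness j=9)
  i=5: ✓ (witness j=9)
Positions where it holds: {0, 2, 3, 4, 5} → 5.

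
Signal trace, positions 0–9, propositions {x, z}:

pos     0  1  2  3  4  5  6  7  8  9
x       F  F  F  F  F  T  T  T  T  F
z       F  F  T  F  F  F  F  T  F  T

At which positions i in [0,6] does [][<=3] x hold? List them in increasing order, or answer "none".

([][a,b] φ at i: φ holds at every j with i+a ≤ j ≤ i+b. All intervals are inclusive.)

5

Evaluate at each i in [0,6]:
  i=0: ✗ (fails at j=0)
  i=1: ✗ (fails at j=1)
  i=2: ✗ (fails at j=2)
  i=3: ✗ (fails at j=3)
  i=4: ✗ (fails at j=4)
  i=5: ✓ (all of [5,8])
  i=6: ✗ (fails at j=9)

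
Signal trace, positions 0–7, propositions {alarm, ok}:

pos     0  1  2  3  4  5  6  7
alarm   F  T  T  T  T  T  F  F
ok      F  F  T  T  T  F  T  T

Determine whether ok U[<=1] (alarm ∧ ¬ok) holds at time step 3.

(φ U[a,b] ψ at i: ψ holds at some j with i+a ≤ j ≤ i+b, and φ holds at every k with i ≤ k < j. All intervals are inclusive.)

Does not hold

Need some j in [3,4] with (alarm ∧ ¬ok), and ok at every k in [3,j-1].
  j=3: (alarm ∧ ¬ok) false.
  j=4: (alarm ∧ ¬ok) false.
No j in the window works → until fails.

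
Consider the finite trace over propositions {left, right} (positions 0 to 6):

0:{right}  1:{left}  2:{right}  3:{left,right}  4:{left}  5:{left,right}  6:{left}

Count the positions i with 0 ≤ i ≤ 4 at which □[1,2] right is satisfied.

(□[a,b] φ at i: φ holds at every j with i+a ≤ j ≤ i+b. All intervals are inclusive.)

1

Evaluate at each i in [0,4]:
  i=0: ✗ (fails at j=1)
  i=1: ✓ (all of [2,3])
  i=2: ✗ (fails at j=4)
  i=3: ✗ (fails at j=4)
  i=4: ✗ (fails at j=6)
Positions where it holds: {1} → 1.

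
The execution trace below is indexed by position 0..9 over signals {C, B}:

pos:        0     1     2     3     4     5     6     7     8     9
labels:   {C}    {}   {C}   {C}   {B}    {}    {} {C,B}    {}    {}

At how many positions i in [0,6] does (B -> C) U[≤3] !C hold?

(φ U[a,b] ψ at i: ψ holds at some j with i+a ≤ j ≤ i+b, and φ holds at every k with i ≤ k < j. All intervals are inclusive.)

Evaluate at each i in [0,6]:
  i=0: ✓ (rhs at j=1; lhs holds on [0,0])
  i=1: ✓ (rhs at j=1)
  i=2: ✓ (rhs at j=4; lhs holds on [2,3])
  i=3: ✓ (rhs at j=4; lhs holds on [3,3])
  i=4: ✓ (rhs at j=4)
  i=5: ✓ (rhs at j=5)
  i=6: ✓ (rhs at j=6)
Positions where it holds: {0, 1, 2, 3, 4, 5, 6} → 7.

7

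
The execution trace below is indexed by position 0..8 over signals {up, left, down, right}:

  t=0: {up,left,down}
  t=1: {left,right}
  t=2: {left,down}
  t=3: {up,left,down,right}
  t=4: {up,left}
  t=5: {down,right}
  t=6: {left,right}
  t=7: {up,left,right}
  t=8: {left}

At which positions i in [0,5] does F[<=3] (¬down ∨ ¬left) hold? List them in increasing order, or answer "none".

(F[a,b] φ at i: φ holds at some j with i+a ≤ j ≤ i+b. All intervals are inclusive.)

0, 1, 2, 3, 4, 5

Evaluate at each i in [0,5]:
  i=0: ✓ (witness j=1)
  i=1: ✓ (witness j=1)
  i=2: ✓ (witness j=4)
  i=3: ✓ (witness j=4)
  i=4: ✓ (witness j=4)
  i=5: ✓ (witness j=5)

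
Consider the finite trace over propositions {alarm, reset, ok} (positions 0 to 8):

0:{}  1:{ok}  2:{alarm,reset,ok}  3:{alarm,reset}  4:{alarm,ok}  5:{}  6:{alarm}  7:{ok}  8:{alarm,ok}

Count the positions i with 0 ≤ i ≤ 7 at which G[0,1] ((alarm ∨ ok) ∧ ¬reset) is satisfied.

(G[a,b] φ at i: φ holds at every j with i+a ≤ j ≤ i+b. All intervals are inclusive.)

Evaluate at each i in [0,7]:
  i=0: ✗ (fails at j=0)
  i=1: ✗ (fails at j=2)
  i=2: ✗ (fails at j=2)
  i=3: ✗ (fails at j=3)
  i=4: ✗ (fails at j=5)
  i=5: ✗ (fails at j=5)
  i=6: ✓ (all of [6,7])
  i=7: ✓ (all of [7,8])
Positions where it holds: {6, 7} → 2.

2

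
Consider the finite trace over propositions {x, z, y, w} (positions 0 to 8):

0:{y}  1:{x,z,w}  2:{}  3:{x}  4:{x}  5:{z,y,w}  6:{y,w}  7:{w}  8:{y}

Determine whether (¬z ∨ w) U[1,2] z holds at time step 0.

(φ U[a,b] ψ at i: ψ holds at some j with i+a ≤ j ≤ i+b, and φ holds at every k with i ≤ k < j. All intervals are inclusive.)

Need some j in [1,2] with z, and (¬z ∨ w) at every k in [0,j-1].
  j=1: z holds; (¬z ∨ w) holds at every k in [0,0] → satisfied.

Yes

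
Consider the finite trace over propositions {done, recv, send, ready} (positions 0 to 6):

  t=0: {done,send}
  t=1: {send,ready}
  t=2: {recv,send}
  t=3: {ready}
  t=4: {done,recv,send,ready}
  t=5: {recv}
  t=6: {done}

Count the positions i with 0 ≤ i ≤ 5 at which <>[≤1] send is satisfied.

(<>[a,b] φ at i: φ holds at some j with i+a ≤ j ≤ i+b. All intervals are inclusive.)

5

Evaluate at each i in [0,5]:
  i=0: ✓ (witness j=0)
  i=1: ✓ (witness j=1)
  i=2: ✓ (witness j=2)
  i=3: ✓ (witness j=4)
  i=4: ✓ (witness j=4)
  i=5: ✗ (none in [5,6])
Positions where it holds: {0, 1, 2, 3, 4} → 5.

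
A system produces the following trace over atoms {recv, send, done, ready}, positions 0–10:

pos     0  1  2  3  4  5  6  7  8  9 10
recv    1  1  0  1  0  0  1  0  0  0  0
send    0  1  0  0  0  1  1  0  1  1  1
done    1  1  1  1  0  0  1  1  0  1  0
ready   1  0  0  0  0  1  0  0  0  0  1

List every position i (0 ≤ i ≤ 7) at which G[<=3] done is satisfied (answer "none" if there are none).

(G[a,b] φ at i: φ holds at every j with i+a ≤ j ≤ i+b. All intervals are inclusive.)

Evaluate at each i in [0,7]:
  i=0: ✓ (all of [0,3])
  i=1: ✗ (fails at j=4)
  i=2: ✗ (fails at j=4)
  i=3: ✗ (fails at j=4)
  i=4: ✗ (fails at j=4)
  i=5: ✗ (fails at j=5)
  i=6: ✗ (fails at j=8)
  i=7: ✗ (fails at j=8)

0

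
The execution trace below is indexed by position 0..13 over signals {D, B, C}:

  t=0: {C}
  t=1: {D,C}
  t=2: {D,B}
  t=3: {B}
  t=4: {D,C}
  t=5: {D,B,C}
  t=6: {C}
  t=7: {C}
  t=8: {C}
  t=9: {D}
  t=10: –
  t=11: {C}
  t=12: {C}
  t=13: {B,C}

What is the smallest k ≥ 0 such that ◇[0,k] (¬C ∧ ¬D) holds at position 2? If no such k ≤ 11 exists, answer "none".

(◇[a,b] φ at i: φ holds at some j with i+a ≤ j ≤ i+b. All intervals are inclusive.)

Scan j = 2,3,… for (¬C ∧ ¬D):
  j=2: fails
  j=3: holds
First hit at j=3, so smallest k = 3-2 = 1.

1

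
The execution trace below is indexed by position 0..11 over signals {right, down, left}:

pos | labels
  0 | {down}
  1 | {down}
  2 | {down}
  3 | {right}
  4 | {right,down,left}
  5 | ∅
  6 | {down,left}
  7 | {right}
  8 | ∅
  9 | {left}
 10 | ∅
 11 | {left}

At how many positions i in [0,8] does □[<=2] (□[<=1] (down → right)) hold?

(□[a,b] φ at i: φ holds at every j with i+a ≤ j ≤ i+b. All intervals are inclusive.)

Evaluate at each i in [0,8]:
  i=0: ✗ (fails at j=0)
  i=1: ✗ (fails at j=1)
  i=2: ✗ (fails at j=2)
  i=3: ✗ (fails at j=5)
  i=4: ✗ (fails at j=5)
  i=5: ✗ (fails at j=5)
  i=6: ✗ (fails at j=6)
  i=7: ✓ (all of [7,9])
  i=8: ✓ (all of [8,10])
Positions where it holds: {7, 8} → 2.

2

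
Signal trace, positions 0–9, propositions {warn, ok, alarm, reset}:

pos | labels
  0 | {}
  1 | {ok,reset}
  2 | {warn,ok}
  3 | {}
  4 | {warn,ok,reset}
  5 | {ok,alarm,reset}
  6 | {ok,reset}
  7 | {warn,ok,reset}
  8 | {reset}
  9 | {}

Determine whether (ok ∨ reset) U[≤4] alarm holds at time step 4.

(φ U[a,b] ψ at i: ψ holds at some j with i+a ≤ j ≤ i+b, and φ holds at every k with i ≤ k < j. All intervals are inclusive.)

Need some j in [4,8] with alarm, and (ok ∨ reset) at every k in [4,j-1].
  j=4: alarm false.
  j=5: alarm holds; (ok ∨ reset) holds at every k in [4,4] → satisfied.

Holds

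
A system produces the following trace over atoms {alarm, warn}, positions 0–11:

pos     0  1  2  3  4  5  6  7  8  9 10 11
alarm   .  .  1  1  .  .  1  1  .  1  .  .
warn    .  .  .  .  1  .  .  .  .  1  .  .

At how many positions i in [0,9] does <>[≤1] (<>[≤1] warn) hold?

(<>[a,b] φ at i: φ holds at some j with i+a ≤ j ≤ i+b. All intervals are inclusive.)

6

Evaluate at each i in [0,9]:
  i=0: ✗ (none in [0,1])
  i=1: ✗ (none in [1,2])
  i=2: ✓ (witness j=3)
  i=3: ✓ (witness j=3)
  i=4: ✓ (witness j=4)
  i=5: ✗ (none in [5,6])
  i=6: ✗ (none in [6,7])
  i=7: ✓ (witness j=8)
  i=8: ✓ (witness j=8)
  i=9: ✓ (witness j=9)
Positions where it holds: {2, 3, 4, 7, 8, 9} → 6.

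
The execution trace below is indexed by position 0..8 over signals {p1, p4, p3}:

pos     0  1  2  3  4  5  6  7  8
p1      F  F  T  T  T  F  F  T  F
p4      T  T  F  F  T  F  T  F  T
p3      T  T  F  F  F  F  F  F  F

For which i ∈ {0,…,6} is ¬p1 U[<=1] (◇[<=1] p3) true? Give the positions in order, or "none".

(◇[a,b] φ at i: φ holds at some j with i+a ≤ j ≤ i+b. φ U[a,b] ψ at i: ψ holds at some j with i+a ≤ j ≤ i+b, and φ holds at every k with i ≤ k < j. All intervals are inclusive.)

Evaluate at each i in [0,6]:
  i=0: ✓ (rhs at j=0)
  i=1: ✓ (rhs at j=1)
  i=2: ✗ (no rhs in [2,3])
  i=3: ✗ (no rhs in [3,4])
  i=4: ✗ (no rhs in [4,5])
  i=5: ✗ (no rhs in [5,6])
  i=6: ✗ (no rhs in [6,7])

0, 1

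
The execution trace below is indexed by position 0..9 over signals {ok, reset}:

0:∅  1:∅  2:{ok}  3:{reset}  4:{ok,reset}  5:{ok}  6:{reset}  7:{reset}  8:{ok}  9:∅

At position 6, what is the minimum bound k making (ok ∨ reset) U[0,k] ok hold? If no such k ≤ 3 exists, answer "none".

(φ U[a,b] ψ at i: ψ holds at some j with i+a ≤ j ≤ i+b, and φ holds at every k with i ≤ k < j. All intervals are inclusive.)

Need earliest j ≥ 6 with ok, and (ok ∨ reset) at every k in [6,j-1].
  j=6: rhs fails.
  j=7: rhs fails.
  j=8: rhs holds; lhs holds on [6,7]. k = 2.

2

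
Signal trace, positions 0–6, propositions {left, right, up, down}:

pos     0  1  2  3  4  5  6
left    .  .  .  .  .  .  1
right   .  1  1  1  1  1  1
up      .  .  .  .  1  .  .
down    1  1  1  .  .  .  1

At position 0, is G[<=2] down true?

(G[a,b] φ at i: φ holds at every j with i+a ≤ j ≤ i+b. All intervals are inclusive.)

Yes

Check down at every j in [0,2]:
  j=0: true
  j=1: true
  j=2: true
All positions satisfy it → formula holds.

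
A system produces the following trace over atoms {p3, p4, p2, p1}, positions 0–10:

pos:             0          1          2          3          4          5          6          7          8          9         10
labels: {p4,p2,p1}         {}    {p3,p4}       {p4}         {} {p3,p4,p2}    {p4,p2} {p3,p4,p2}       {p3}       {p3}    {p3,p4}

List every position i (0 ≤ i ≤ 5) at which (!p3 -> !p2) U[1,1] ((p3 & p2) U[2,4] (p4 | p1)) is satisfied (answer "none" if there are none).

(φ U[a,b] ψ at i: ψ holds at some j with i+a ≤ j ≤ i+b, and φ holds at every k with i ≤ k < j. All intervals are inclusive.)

Evaluate at each i in [0,5]:
  i=0: ✗ (no rhs in [1,1])
  i=1: ✗ (no rhs in [2,2])
  i=2: ✗ (no rhs in [3,3])
  i=3: ✗ (no rhs in [4,4])
  i=4: ✗ (no rhs in [5,5])
  i=5: ✗ (no rhs in [6,6])

none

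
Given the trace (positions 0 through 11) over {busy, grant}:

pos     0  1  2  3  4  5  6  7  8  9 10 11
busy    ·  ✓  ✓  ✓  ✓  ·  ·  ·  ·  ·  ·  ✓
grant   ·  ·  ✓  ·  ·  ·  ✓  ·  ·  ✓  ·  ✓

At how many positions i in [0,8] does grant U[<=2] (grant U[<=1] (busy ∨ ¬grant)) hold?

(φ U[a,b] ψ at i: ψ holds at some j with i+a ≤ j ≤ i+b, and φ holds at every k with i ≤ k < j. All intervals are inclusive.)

9

Evaluate at each i in [0,8]:
  i=0: ✓ (rhs at j=0)
  i=1: ✓ (rhs at j=1)
  i=2: ✓ (rhs at j=2)
  i=3: ✓ (rhs at j=3)
  i=4: ✓ (rhs at j=4)
  i=5: ✓ (rhs at j=5)
  i=6: ✓ (rhs at j=6)
  i=7: ✓ (rhs at j=7)
  i=8: ✓ (rhs at j=8)
Positions where it holds: {0, 1, 2, 3, 4, 5, 6, 7, 8} → 9.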